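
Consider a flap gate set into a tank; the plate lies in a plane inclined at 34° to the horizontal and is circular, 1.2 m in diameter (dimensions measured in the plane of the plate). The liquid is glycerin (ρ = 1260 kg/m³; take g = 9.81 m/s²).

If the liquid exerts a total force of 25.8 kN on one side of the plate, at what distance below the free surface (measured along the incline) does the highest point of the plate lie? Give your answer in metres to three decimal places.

γ = ρg = 1260 × 9.81 / 1000 = 12.3606 kN/m³.
A = π(0.6)² = 1.13097 m².
From F = γ·h_c·A, the centroid depth is h_c = 25.8/(12.3606 × 1.13097) = 1.84556 m.
Let θ = 34° be the plate's angle to the horizontal; measure y along the incline from where the plane meets the free surface. Vertical depth h = y·sinθ with sinθ = 0.559193.
Along the incline, y_c = h_c/sinθ = 1.84556/0.559193 = 3.3004 m.
The centroid is at the centre, 0.6 m below the top of the plate, so the highest point sits at y_top = 3.3004 − 0.6 = 2.7004 m along the incline.

y_top ≈ 2.700 m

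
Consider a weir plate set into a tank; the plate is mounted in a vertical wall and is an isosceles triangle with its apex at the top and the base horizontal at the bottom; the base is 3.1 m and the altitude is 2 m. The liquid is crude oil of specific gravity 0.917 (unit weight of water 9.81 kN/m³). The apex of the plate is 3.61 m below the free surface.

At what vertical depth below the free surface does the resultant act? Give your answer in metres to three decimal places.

h_p = 4.988 m

γ = 0.917 × 9.81 = 8.99577 kN/m³.
With the apex up, the centroid sits 2h/3 = 2 × 2/3 = 1.33333 m below the apex, so the centroid depth is h_c = 3.61 + 1.33333 = 4.94333 m.
A = ½ × 3.1 × 2 = 3.1 m².
Resultant F = γ·h_c·A = 8.99577 × 4.94333 × 3.1 = 137.854 kN.
I_c = b·h³/36 = 3.1 × 2³/36 = 0.688889 m⁴.
Centre of pressure: y_p = y_c + I_c/(y_c·A) = 4.94333 + 0.688889/(4.94333 × 3.1) = 4.94333 + 0.044954 = 4.98828 m along the plane.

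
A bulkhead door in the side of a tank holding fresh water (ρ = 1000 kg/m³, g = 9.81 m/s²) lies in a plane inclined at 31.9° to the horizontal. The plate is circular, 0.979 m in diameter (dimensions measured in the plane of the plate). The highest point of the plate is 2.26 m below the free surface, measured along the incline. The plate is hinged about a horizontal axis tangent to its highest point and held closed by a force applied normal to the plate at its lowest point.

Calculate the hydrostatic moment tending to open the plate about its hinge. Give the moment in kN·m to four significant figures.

M ≈ 5.486 kN·m

γ = ρg = 1000 × 9.81 = 9810 N/m³ = 9.81 kN/m³.
Let θ = 31.9° be the plate's angle to the horizontal; measure y along the incline from where the plane meets the free surface. Vertical depth h = y·sinθ with sinθ = 0.528438.
The centroid is at the centre, 0.4895 m below the top of the plate, so y_c = 2.26 + 0.4895 = 2.7495 m and h_c = 2.7495 × 0.528438 = 1.45294 m.
A = π(0.4895)² = 0.752758 m².
Resultant F = γ·h_c·A = 9.81 × 1.45294 × 0.752758 = 10.7293 kN.
I_c = πr⁴/4 = π × 0.4895⁴/4 = 0.0450921 m⁴.
Centre of pressure: y_p = y_c + I_c/(y_c·A) = 2.7495 + 0.0450921/(2.7495 × 0.752758) = 2.7495 + 0.0217867 = 2.77129 m along the plane.
The resultant acts 0.4895 + 0.0217867 = 0.511287 m (along the plate) below the hinge at the top edge, so the moment about the hinge is M = F × 0.511287 = 10.7293 × 0.511287 = 5.48575 kN·m.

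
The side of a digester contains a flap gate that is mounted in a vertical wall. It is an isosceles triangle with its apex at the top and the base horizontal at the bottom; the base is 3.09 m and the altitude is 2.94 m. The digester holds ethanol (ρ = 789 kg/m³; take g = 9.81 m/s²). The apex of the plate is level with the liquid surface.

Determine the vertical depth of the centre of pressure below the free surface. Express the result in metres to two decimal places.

γ = ρg = 789 × 9.81 / 1000 = 7.74009 kN/m³.
With the apex up, the centroid sits 2h/3 = 2 × 2.94/3 = 1.96 m below the apex, so the centroid depth is h_c = 1.96 m.
A = ½ × 3.09 × 2.94 = 4.5423 m².
Resultant F = γ·h_c·A = 7.74009 × 1.96 × 4.5423 = 68.9093 kN.
I_c = b·h³/36 = 3.09 × 2.94³/36 = 2.18121 m⁴.
Centre of pressure: y_p = y_c + I_c/(y_c·A) = 1.96 + 2.18121/(1.96 × 4.5423) = 1.96 + 0.245 = 2.205 m along the plane.

h_p = 2.21 m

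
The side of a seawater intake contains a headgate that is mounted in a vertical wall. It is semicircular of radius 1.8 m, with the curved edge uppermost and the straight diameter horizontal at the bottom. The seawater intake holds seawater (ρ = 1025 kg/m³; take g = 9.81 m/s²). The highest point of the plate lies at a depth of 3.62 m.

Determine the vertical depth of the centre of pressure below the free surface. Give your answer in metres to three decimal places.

γ = ρg = 1025 × 9.81 / 1000 = 10.05525 kN/m³.
The centroid lies 4r/(3π) = 0.763944 m above the diameter, so r − 4r/(3π) = 1.8 − 0.763944 = 1.03606 m below the topmost point, so the centroid depth is h_c = 3.62 + 1.03606 = 4.65606 m.
A = πr²/2 = π × 1.8²/2 = 5.08938 m².
Resultant F = γ·h_c·A = 10.05525 × 4.65606 × 5.08938 = 238.274 kN.
I_c = (π/8 − 8/(9π))·r⁴ = 0.109757 × 1.8⁴ = 1.15219 m⁴.
Centre of pressure: y_p = y_c + I_c/(y_c·A) = 4.65606 + 1.15219/(4.65606 × 5.08938) = 4.65606 + 0.0486229 = 4.70468 m along the plane.

h_p = 4.705 m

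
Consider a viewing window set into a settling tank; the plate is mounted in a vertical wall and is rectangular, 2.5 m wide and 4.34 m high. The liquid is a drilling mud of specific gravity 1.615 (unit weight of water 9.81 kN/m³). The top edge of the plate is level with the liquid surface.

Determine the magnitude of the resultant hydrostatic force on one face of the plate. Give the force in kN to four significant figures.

γ = 1.615 × 9.81 = 15.84315 kN/m³.
The centroid lies 4.34/2 = 2.17 m below the top edge, so the centroid depth is h_c = 2.17 m.
A = 2.5 × 4.34 = 10.85 m².
Resultant F = γ·h_c·A = 15.84315 × 2.17 × 10.85 = 373.019 kN.

F ≈ 373.0 kN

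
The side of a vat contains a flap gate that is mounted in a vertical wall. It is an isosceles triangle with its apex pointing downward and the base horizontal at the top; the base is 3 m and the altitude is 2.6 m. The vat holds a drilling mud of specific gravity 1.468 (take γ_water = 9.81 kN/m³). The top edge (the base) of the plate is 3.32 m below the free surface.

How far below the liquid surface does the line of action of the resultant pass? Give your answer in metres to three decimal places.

h_p = 4.276 m

γ = 1.468 × 9.81 = 14.40108 kN/m³.
With the apex down, the centroid sits h/3 = 2.6/3 = 0.866667 m below the base (the top edge), so the centroid depth is h_c = 3.32 + 0.866667 = 4.18667 m.
A = ½ × 3 × 2.6 = 3.9 m².
Resultant F = γ·h_c·A = 14.40108 × 4.18667 × 3.9 = 235.141 kN.
I_c = b·h³/36 = 3 × 2.6³/36 = 1.46467 m⁴.
Centre of pressure: y_p = y_c + I_c/(y_c·A) = 4.18667 + 1.46467/(4.18667 × 3.9) = 4.18667 + 0.0897029 = 4.27637 m along the plane.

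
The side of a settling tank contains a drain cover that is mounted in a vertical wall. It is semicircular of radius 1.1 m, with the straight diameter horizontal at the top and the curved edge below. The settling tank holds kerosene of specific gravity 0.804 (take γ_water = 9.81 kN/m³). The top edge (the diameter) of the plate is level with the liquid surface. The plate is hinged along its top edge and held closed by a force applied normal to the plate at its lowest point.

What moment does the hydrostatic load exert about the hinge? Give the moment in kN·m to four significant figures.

M ≈ 4.535 kN·m

γ = 0.804 × 9.81 = 7.88724 kN/m³.
The centroid of a semicircle lies 4r/(3π) = 0.466854 m from the diameter, here below the top edge, so the centroid depth is h_c = 0.466854 m.
A = πr²/2 = π × 1.1²/2 = 1.90066 m².
Resultant F = γ·h_c·A = 7.88724 × 0.466854 × 1.90066 = 6.99859 kN.
I_c = (π/8 − 8/(9π))·r⁴ = 0.109757 × 1.1⁴ = 0.160695 m⁴.
Centre of pressure: y_p = y_c + I_c/(y_c·A) = 0.466854 + 0.160695/(0.466854 × 1.90066) = 0.466854 + 0.181099 = 0.647953 m along the plane.
The resultant acts 0.466854 + 0.181099 = 0.647953 m (along the plate) below the hinge at the top edge, so the moment about the hinge is M = F × 0.647953 = 6.99859 × 0.647953 = 4.53476 kN·m.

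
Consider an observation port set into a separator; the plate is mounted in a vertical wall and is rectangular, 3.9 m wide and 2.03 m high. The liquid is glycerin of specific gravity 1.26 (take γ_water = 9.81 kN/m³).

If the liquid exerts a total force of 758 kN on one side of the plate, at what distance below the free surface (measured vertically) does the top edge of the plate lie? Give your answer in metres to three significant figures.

d_top ≈ 6.73 m

γ = 1.26 × 9.81 = 12.3606 kN/m³.
A = 3.9 × 2.03 = 7.917 m².
From F = γ·h_c·A, the centroid depth is h_c = 758/(12.3606 × 7.917) = 7.74585 m.
The centroid lies 2.03/2 = 1.015 m below the top edge, so the top edge sits at h_top = 7.74585 − 1.015 = 6.73085 m below the surface.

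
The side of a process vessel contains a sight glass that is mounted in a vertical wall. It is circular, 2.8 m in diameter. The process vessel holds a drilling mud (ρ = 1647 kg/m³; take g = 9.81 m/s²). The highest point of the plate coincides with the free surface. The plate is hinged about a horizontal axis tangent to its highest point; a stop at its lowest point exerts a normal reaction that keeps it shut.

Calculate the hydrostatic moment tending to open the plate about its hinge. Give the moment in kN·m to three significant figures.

M ≈ 244 kN·m

γ = ρg = 1647 × 9.81 / 1000 = 16.15707 kN/m³.
The centroid is at the centre, 1.4 m below the top of the plate, so the centroid depth is h_c = 1.4 m.
A = π(1.4)² = 6.15752 m².
Resultant F = γ·h_c·A = 16.15707 × 1.4 × 6.15752 = 139.282 kN.
I_c = πr⁴/4 = π × 1.4⁴/4 = 3.01719 m⁴.
Centre of pressure: y_p = y_c + I_c/(y_c·A) = 1.4 + 3.01719/(1.4 × 6.15752) = 1.4 + 0.350001 = 1.75 m along the plane.
The resultant acts 1.4 + 0.350001 = 1.75 m (along the plate) below the hinge at the top edge, so the moment about the hinge is M = F × 1.75 = 139.282 × 1.75 = 243.744 kN·m.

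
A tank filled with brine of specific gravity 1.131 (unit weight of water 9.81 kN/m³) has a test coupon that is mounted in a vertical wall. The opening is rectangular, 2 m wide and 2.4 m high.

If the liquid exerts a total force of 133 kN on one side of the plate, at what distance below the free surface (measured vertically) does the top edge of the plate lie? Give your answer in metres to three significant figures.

d_top ≈ 1.30 m

γ = 1.131 × 9.81 = 11.09511 kN/m³.
A = 2 × 2.4 = 4.8 m².
From F = γ·h_c·A, the centroid depth is h_c = 133/(11.09511 × 4.8) = 2.49735 m.
The centroid lies 2.4/2 = 1.2 m below the top edge, so the top edge sits at h_top = 2.49735 − 1.2 = 1.29735 m below the surface.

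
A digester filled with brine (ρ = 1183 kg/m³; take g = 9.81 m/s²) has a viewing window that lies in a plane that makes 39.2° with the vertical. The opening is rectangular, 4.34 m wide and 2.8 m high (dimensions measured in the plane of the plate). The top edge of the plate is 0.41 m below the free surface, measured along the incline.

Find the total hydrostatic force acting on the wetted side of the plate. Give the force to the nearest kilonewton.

γ = ρg = 1183 × 9.81 / 1000 = 11.60523 kN/m³.
The plate makes 39.2° with the vertical, i.e. θ = 90° − 39.2° = 50.8° to the horizontal. Measuring y along the incline from the free-surface line, vertical depth h = y·sinθ with sinθ = 0.774944.
The centroid lies 2.8/2 = 1.4 m below the top edge, so y_c = 0.41 + 1.4 = 1.81 m and h_c = 1.81 × 0.774944 = 1.40265 m.
A = 4.34 × 2.8 = 12.152 m².
Resultant F = γ·h_c·A = 11.60523 × 1.40265 × 12.152 = 197.811 kN.

F ≈ 198 kN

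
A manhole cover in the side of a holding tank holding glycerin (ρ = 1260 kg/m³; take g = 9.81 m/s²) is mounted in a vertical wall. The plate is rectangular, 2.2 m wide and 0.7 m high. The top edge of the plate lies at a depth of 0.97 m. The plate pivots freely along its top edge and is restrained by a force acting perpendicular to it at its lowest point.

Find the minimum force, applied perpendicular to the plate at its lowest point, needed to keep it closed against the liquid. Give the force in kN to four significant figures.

γ = ρg = 1260 × 9.81 / 1000 = 12.3606 kN/m³.
The centroid lies 0.7/2 = 0.35 m below the top edge, so the centroid depth is h_c = 0.97 + 0.35 = 1.32 m.
A = 2.2 × 0.7 = 1.54 m².
Resultant F = γ·h_c·A = 12.3606 × 1.32 × 1.54 = 25.1266 kN.
I_c = b·h³/12 = 2.2 × 0.7³/12 = 0.0628833 m⁴.
Centre of pressure: y_p = y_c + I_c/(y_c·A) = 1.32 + 0.0628833/(1.32 × 1.54) = 1.32 + 0.0309343 = 1.35093 m along the plane.
The resultant acts 0.35 + 0.0309343 = 0.380934 m (along the plate) below the hinge at the top edge, so the moment about the hinge is M = F × 0.380934 = 25.1266 × 0.380934 = 9.57158 kN·m.
A normal force at the bottom, 0.7 m from the hinge, must supply this moment: P = 9.57158/0.7 = 13.6737 kN.

P ≈ 13.67 kN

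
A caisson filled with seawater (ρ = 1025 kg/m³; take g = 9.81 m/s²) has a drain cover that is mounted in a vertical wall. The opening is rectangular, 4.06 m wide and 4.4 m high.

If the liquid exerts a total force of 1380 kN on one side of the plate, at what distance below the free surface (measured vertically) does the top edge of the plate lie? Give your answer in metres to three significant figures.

d_top ≈ 5.48 m

γ = ρg = 1025 × 9.81 / 1000 = 10.05525 kN/m³.
A = 4.06 × 4.4 = 17.864 m².
From F = γ·h_c·A, the centroid depth is h_c = 1380/(10.05525 × 17.864) = 7.68259 m.
The centroid lies 4.4/2 = 2.2 m below the top edge, so the top edge sits at h_top = 7.68259 − 2.2 = 5.48259 m below the surface.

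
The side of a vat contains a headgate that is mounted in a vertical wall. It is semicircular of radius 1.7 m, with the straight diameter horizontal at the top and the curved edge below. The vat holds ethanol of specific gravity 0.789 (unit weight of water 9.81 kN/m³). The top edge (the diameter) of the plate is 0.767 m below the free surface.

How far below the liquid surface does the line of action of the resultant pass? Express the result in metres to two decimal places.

h_p = 1.62 m

γ = 0.789 × 9.81 = 7.74009 kN/m³.
The centroid of a semicircle lies 4r/(3π) = 0.721502 m from the diameter, here below the top edge, so the centroid depth is h_c = 0.767 + 0.721502 = 1.4885 m.
A = πr²/2 = π × 1.7²/2 = 4.5396 m².
Resultant F = γ·h_c·A = 7.74009 × 1.4885 × 4.5396 = 52.3013 kN.
I_c = (π/8 − 8/(9π))·r⁴ = 0.109757 × 1.7⁴ = 0.916701 m⁴.
Centre of pressure: y_p = y_c + I_c/(y_c·A) = 1.4885 + 0.916701/(1.4885 × 4.5396) = 1.4885 + 0.135663 = 1.62416 m along the plane.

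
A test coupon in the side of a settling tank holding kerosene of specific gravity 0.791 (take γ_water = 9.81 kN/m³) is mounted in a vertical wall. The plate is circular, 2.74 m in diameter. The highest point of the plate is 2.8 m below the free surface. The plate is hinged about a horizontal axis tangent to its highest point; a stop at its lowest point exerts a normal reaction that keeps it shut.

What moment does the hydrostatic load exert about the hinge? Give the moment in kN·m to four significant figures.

M ≈ 282.9 kN·m

γ = 0.791 × 9.81 = 7.75971 kN/m³.
The centroid is at the centre, 1.37 m below the top of the plate, so the centroid depth is h_c = 2.8 + 1.37 = 4.17 m.
A = π(1.37)² = 5.89646 m².
Resultant F = γ·h_c·A = 7.75971 × 4.17 × 5.89646 = 190.798 kN.
I_c = πr⁴/4 = π × 1.37⁴/4 = 2.76676 m⁴.
Centre of pressure: y_p = y_c + I_c/(y_c·A) = 4.17 + 2.76676/(4.17 × 5.89646) = 4.17 + 0.112524 = 4.28252 m along the plane.
The resultant acts 1.37 + 0.112524 = 1.48252 m (along the plate) below the hinge at the top edge, so the moment about the hinge is M = F × 1.48252 = 190.798 × 1.48252 = 282.862 kN·m.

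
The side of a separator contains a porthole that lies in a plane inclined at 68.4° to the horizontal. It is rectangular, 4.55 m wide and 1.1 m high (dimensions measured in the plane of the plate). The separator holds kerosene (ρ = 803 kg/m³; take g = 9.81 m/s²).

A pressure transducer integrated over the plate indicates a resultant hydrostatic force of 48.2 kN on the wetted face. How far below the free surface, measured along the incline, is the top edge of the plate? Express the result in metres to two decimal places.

y_top ≈ 0.76 m

γ = ρg = 803 × 9.81 / 1000 = 7.87743 kN/m³.
A = 4.55 × 1.1 = 5.005 m².
From F = γ·h_c·A, the centroid depth is h_c = 48.2/(7.87743 × 5.005) = 1.22253 m.
Let θ = 68.4° be the plate's angle to the horizontal; measure y along the incline from where the plane meets the free surface. Vertical depth h = y·sinθ with sinθ = 0.929776.
Along the incline, y_c = h_c/sinθ = 1.22253/0.929776 = 1.31487 m.
The centroid lies 1.1/2 = 0.55 m below the top edge, so the top edge sits at y_top = 1.31487 − 0.55 = 0.76487 m along the incline.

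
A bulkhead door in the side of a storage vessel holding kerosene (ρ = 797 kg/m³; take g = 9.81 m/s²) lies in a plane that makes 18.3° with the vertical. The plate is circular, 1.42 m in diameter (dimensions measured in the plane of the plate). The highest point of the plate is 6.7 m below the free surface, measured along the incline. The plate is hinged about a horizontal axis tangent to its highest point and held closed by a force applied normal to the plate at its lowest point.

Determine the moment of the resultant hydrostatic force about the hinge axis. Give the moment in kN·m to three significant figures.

M ≈ 63.3 kN·m

γ = ρg = 797 × 9.81 / 1000 = 7.81857 kN/m³.
The plate makes 18.3° with the vertical, i.e. θ = 90° − 18.3° = 71.7° to the horizontal. Measuring y along the incline from the free-surface line, vertical depth h = y·sinθ with sinθ = 0.949425.
The centroid is at the centre, 0.71 m below the top of the plate, so y_c = 6.7 + 0.71 = 7.41 m and h_c = 7.41 × 0.949425 = 7.03524 m.
A = π(0.71)² = 1.58368 m².
Resultant F = γ·h_c·A = 7.81857 × 7.03524 × 1.58368 = 87.1111 kN.
I_c = πr⁴/4 = π × 0.71⁴/4 = 0.199583 m⁴.
Centre of pressure: y_p = y_c + I_c/(y_c·A) = 7.41 + 0.199583/(7.41 × 1.58368) = 7.41 + 0.0170074 = 7.42701 m along the plane.
The resultant acts 0.71 + 0.0170074 = 0.727007 m (along the plate) below the hinge at the top edge, so the moment about the hinge is M = F × 0.727007 = 87.1111 × 0.727007 = 63.3304 kN·m.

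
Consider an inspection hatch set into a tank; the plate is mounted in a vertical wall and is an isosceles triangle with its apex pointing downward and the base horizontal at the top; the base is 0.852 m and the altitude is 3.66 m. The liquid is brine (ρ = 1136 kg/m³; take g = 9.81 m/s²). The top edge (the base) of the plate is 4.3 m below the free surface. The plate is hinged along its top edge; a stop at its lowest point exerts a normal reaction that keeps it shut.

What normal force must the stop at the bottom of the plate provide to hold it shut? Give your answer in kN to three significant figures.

P ≈ 35.5 kN

γ = ρg = 1136 × 9.81 / 1000 = 11.14416 kN/m³.
With the apex down, the centroid sits h/3 = 3.66/3 = 1.22 m below the base (the top edge), so the centroid depth is h_c = 4.3 + 1.22 = 5.52 m.
A = ½ × 0.852 × 3.66 = 1.55916 m².
Resultant F = γ·h_c·A = 11.14416 × 5.52 × 1.55916 = 95.9129 kN.
I_c = b·h³/36 = 0.852 × 3.66³/36 = 1.16033 m⁴.
Centre of pressure: y_p = y_c + I_c/(y_c·A) = 5.52 + 1.16033/(5.52 × 1.55916) = 5.52 + 0.134819 = 5.65482 m along the plane.
The resultant acts 1.22 + 0.134819 = 1.35482 m (along the plate) below the hinge at the top edge, so the moment about the hinge is M = F × 1.35482 = 95.9129 × 1.35482 = 129.945 kN·m.
A normal force at the bottom, 3.66 m from the hinge, must supply this moment: P = 129.945/3.66 = 35.5041 kN.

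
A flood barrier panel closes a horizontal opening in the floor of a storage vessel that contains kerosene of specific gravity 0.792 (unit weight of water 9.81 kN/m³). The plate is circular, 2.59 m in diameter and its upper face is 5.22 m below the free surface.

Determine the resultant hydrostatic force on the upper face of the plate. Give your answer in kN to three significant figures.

F ≈ 214 kN

γ = 0.792 × 9.81 = 7.76952 kN/m³.
The plate is horizontal, so pressure is uniform at p = γ·h = 7.76952 × 5.22 = 40.5569 kN/m².
A = π(1.295)² = 5.26853 m².
F = p·A = 40.5569 × 5.26853 = 213.675 kN.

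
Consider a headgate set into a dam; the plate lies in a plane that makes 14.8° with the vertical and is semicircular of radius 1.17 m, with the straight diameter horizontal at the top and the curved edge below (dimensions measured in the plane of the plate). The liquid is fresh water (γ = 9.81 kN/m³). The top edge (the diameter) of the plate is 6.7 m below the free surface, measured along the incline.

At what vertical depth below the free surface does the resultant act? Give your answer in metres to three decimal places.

h_p = 6.971 m

γ = 9.81 kN/m³.
The plate makes 14.8° with the vertical, i.e. θ = 90° − 14.8° = 75.2° to the horizontal. Measuring y along the incline from the free-surface line, vertical depth h = y·sinθ with sinθ = 0.966823.
The centroid of a semicircle lies 4r/(3π) = 0.496563 m from the diameter, here below the top edge, so y_c = 6.7 + 0.496563 = 7.19656 m and h_c = 7.19656 × 0.966823 = 6.9578 m.
A = πr²/2 = π × 1.17²/2 = 2.15026 m².
Resultant F = γ·h_c·A = 9.81 × 6.9578 × 2.15026 = 146.768 kN.
I_c = (π/8 − 8/(9π))·r⁴ = 0.109757 × 1.17⁴ = 0.205672 m⁴.
Centre of pressure: y_p = y_c + I_c/(y_c·A) = 7.19656 + 0.205672/(7.19656 × 2.15026) = 7.19656 + 0.013291 = 7.20985 m along the plane.
Vertically, h_p = y_p·sinθ = 7.20985 × 0.966823 = 6.97065 m.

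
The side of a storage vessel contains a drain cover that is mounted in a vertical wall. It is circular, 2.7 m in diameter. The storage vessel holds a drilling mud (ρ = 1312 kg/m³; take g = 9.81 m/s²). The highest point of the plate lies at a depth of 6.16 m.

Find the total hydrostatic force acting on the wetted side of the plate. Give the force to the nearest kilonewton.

F ≈ 553 kN

γ = ρg = 1312 × 9.81 / 1000 = 12.87072 kN/m³.
The centroid is at the centre, 1.35 m below the top of the plate, so the centroid depth is h_c = 6.16 + 1.35 = 7.51 m.
A = π(1.35)² = 5.72555 m².
Resultant F = γ·h_c·A = 12.87072 × 7.51 × 5.72555 = 553.427 kN.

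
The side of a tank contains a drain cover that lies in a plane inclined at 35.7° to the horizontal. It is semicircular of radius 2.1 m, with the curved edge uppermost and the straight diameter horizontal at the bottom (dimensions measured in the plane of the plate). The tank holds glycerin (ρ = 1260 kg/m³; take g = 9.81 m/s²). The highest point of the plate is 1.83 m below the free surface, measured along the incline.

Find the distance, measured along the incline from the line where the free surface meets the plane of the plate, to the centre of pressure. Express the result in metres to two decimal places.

γ = ρg = 1260 × 9.81 / 1000 = 12.3606 kN/m³.
Let θ = 35.7° be the plate's angle to the horizontal; measure y along the incline from where the plane meets the free surface. Vertical depth h = y·sinθ with sinθ = 0.583541.
The centroid lies 4r/(3π) = 0.891268 m above the diameter, so r − 4r/(3π) = 2.1 − 0.891268 = 1.20873 m below the topmost point, so y_c = 1.83 + 1.20873 = 3.03873 m and h_c = 3.03873 × 0.583541 = 1.77322 m.
A = πr²/2 = π × 2.1²/2 = 6.92721 m².
Resultant F = γ·h_c·A = 12.3606 × 1.77322 × 6.92721 = 151.831 kN.
I_c = (π/8 − 8/(9π))·r⁴ = 0.109757 × 2.1⁴ = 2.13457 m⁴.
Centre of pressure: y_p = y_c + I_c/(y_c·A) = 3.03873 + 2.13457/(3.03873 × 6.92721) = 3.03873 + 0.101405 = 3.14014 m along the plane.

y_p = 3.14 m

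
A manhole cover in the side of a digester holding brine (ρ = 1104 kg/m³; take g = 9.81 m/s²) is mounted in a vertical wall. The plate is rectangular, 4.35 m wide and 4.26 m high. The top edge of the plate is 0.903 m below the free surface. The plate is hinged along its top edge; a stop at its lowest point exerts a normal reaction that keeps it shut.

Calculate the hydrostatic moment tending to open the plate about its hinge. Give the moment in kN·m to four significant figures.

γ = ρg = 1104 × 9.81 / 1000 = 10.83024 kN/m³.
The centroid lies 4.26/2 = 2.13 m below the top edge, so the centroid depth is h_c = 0.903 + 2.13 = 3.033 m.
A = 4.35 × 4.26 = 18.531 m².
Resultant F = γ·h_c·A = 10.83024 × 3.033 × 18.531 = 608.708 kN.
I_c = b·h³/12 = 4.35 × 4.26³/12 = 28.0244 m⁴.
Centre of pressure: y_p = y_c + I_c/(y_c·A) = 3.033 + 28.0244/(3.033 × 18.531) = 3.033 + 0.498615 = 3.53161 m along the plane.
The resultant acts 2.13 + 0.498615 = 2.62861 m (along the plate) below the hinge at the top edge, so the moment about the hinge is M = F × 2.62861 = 608.708 × 2.62861 = 1600.06 kN·m.

M ≈ 1600 kN·m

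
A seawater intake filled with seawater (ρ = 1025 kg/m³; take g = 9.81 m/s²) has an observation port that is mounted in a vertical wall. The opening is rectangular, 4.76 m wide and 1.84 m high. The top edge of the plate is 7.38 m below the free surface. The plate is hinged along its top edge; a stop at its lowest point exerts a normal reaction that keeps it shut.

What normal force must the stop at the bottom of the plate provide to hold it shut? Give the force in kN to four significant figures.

γ = ρg = 1025 × 9.81 / 1000 = 10.05525 kN/m³.
The centroid lies 1.84/2 = 0.92 m below the top edge, so the centroid depth is h_c = 7.38 + 0.92 = 8.3 m.
A = 4.76 × 1.84 = 8.7584 m².
Resultant F = γ·h_c·A = 10.05525 × 8.3 × 8.7584 = 730.964 kN.
I_c = b·h³/12 = 4.76 × 1.84³/12 = 2.47104 m⁴.
Centre of pressure: y_p = y_c + I_c/(y_c·A) = 8.3 + 2.47104/(8.3 × 8.7584) = 8.3 + 0.033992 = 8.33399 m along the plane.
The resultant acts 0.92 + 0.033992 = 0.953992 m (along the plate) below the hinge at the top edge, so the moment about the hinge is M = F × 0.953992 = 730.964 × 0.953992 = 697.334 kN·m.
A normal force at the bottom, 1.84 m from the hinge, must supply this moment: P = 697.334/1.84 = 378.986 kN.

P ≈ 379.0 kN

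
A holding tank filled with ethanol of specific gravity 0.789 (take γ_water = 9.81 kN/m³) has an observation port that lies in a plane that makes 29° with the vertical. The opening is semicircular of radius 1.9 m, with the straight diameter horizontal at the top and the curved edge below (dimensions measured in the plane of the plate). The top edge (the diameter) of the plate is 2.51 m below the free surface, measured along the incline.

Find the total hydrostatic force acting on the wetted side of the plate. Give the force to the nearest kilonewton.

F ≈ 127 kN

γ = 0.789 × 9.81 = 7.74009 kN/m³.
The plate makes 29° with the vertical, i.e. θ = 90° − 29° = 61° to the horizontal. Measuring y along the incline from the free-surface line, vertical depth h = y·sinθ with sinθ = 0.874620.
The centroid of a semicircle lies 4r/(3π) = 0.806385 m from the diameter, here below the top edge, so y_c = 2.51 + 0.806385 = 3.31638 m and h_c = 3.31638 × 0.874620 = 2.90057 m.
A = πr²/2 = π × 1.9²/2 = 5.67057 m².
Resultant F = γ·h_c·A = 7.74009 × 2.90057 × 5.67057 = 127.308 kN.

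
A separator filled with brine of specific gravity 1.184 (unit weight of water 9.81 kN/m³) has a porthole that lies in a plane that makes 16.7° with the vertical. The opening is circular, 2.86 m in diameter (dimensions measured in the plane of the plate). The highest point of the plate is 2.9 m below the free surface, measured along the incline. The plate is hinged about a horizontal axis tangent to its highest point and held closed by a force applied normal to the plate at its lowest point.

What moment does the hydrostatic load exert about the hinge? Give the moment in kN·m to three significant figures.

γ = 1.184 × 9.81 = 11.61504 kN/m³.
The plate makes 16.7° with the vertical, i.e. θ = 90° − 16.7° = 73.3° to the horizontal. Measuring y along the incline from the free-surface line, vertical depth h = y·sinθ with sinθ = 0.957822.
The centroid is at the centre, 1.43 m below the top of the plate, so y_c = 2.9 + 1.43 = 4.33 m and h_c = 4.33 × 0.957822 = 4.14737 m.
A = π(1.43)² = 6.42424 m².
Resultant F = γ·h_c·A = 11.61504 × 4.14737 × 6.42424 = 309.468 kN.
I_c = πr⁴/4 = π × 1.43⁴/4 = 3.28423 m⁴.
Centre of pressure: y_p = y_c + I_c/(y_c·A) = 4.33 + 3.28423/(4.33 × 6.42424) = 4.33 + 0.118066 = 4.44807 m along the plane.
The resultant acts 1.43 + 0.118066 = 1.54807 m (along the plate) below the hinge at the top edge, so the moment about the hinge is M = F × 1.54807 = 309.468 × 1.54807 = 479.078 kN·m.

M ≈ 479 kN·m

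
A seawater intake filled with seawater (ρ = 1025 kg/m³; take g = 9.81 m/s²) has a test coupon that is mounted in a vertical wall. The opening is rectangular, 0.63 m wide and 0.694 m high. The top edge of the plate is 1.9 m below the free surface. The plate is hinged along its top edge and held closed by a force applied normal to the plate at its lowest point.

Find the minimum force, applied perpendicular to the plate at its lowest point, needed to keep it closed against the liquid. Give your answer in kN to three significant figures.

P ≈ 5.19 kN

γ = ρg = 1025 × 9.81 / 1000 = 10.05525 kN/m³.
The centroid lies 0.694/2 = 0.347 m below the top edge, so the centroid depth is h_c = 1.9 + 0.347 = 2.247 m.
A = 0.63 × 0.694 = 0.43722 m².
Resultant F = γ·h_c·A = 10.05525 × 2.247 × 0.43722 = 9.87861 kN.
I_c = b·h³/12 = 0.63 × 0.694³/12 = 0.0175484 m⁴.
Centre of pressure: y_p = y_c + I_c/(y_c·A) = 2.247 + 0.0175484/(2.247 × 0.43722) = 2.247 + 0.0178622 = 2.26486 m along the plane.
The resultant acts 0.347 + 0.0178622 = 0.364862 m (along the plate) below the hinge at the top edge, so the moment about the hinge is M = F × 0.364862 = 9.87861 × 0.364862 = 3.60433 kN·m.
A normal force at the bottom, 0.694 m from the hinge, must supply this moment: P = 3.60433/0.694 = 5.19356 kN.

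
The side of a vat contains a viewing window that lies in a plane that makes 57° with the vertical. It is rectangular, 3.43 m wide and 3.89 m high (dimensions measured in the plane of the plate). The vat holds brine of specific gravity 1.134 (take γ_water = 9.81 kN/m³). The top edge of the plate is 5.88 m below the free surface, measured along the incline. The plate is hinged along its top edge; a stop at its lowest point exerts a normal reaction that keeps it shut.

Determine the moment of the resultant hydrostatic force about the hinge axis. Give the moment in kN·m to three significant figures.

M ≈ 1330 kN·m

γ = 1.134 × 9.81 = 11.12454 kN/m³.
The plate makes 57° with the vertical, i.e. θ = 90° − 57° = 33° to the horizontal. Measuring y along the incline from the free-surface line, vertical depth h = y·sinθ with sinθ = 0.544639.
The centroid lies 3.89/2 = 1.945 m below the top edge, so y_c = 5.88 + 1.945 = 7.825 m and h_c = 7.825 × 0.544639 = 4.2618 m.
A = 3.43 × 3.89 = 13.3427 m².
Resultant F = γ·h_c·A = 11.12454 × 4.2618 × 13.3427 = 632.585 kN.
I_c = b·h³/12 = 3.43 × 3.89³/12 = 16.8253 m⁴.
Centre of pressure: y_p = y_c + I_c/(y_c·A) = 7.825 + 16.8253/(7.825 × 13.3427) = 7.825 + 0.161152 = 7.98615 m along the plane.
The resultant acts 1.945 + 0.161152 = 2.10615 m (along the plate) below the hinge at the top edge, so the moment about the hinge is M = F × 2.10615 = 632.585 × 2.10615 = 1332.32 kN·m.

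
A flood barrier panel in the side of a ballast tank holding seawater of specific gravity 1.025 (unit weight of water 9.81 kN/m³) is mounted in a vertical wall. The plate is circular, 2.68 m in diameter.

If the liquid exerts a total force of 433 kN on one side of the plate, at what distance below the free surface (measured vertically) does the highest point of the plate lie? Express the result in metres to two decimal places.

γ = 1.025 × 9.81 = 10.05525 kN/m³.
A = π(1.34)² = 5.64104 m².
From F = γ·h_c·A, the centroid depth is h_c = 433/(10.05525 × 5.64104) = 7.63371 m.
The centroid is at the centre, 1.34 m below the top of the plate, so the highest point sits at h_top = 7.63371 − 1.34 = 6.29371 m below the surface.

d_top ≈ 6.29 m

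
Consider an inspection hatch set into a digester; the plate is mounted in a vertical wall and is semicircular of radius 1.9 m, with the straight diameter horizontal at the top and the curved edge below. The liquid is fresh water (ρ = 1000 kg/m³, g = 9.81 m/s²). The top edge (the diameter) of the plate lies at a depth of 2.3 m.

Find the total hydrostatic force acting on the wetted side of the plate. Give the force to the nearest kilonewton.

γ = ρg = 1000 × 9.81 = 9810 N/m³ = 9.81 kN/m³.
The centroid of a semicircle lies 4r/(3π) = 0.806385 m from the diameter, here below the top edge, so the centroid depth is h_c = 2.3 + 0.806385 = 3.10638 m.
A = πr²/2 = π × 1.9²/2 = 5.67057 m².
Resultant F = γ·h_c·A = 9.81 × 3.10638 × 5.67057 = 172.803 kN.

F ≈ 173 kN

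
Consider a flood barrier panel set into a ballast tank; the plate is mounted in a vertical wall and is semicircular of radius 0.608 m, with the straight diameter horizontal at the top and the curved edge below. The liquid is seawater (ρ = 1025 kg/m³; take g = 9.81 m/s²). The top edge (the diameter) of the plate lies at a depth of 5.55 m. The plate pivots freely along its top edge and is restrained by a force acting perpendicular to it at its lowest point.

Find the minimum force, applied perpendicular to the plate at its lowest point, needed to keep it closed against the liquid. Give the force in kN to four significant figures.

γ = ρg = 1025 × 9.81 / 1000 = 10.05525 kN/m³.
The centroid of a semicircle lies 4r/(3π) = 0.258043 m from the diameter, here below the top edge, so the centroid depth is h_c = 5.55 + 0.258043 = 5.80804 m.
A = πr²/2 = π × 0.608²/2 = 0.580667 m².
Resultant F = γ·h_c·A = 10.05525 × 5.80804 × 0.580667 = 33.9117 kN.
I_c = (π/8 − 8/(9π))·r⁴ = 0.109757 × 0.608⁴ = 0.0149985 m⁴.
Centre of pressure: y_p = y_c + I_c/(y_c·A) = 5.80804 + 0.0149985/(5.80804 × 0.580667) = 5.80804 + 0.00444725 = 5.81249 m along the plane.
The resultant acts 0.258043 + 0.00444725 = 0.26249 m (along the plate) below the hinge at the top edge, so the moment about the hinge is M = F × 0.26249 = 33.9117 × 0.26249 = 8.90148 kN·m.
A normal force at the bottom, 0.608 m from the hinge, must supply this moment: P = 8.90148/0.608 = 14.6406 kN.

P ≈ 14.64 kN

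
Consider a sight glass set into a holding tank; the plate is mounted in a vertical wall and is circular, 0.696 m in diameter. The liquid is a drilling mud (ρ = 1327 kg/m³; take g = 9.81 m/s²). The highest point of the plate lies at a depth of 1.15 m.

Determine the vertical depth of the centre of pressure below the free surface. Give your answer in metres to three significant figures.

h_p = 1.52 m

γ = ρg = 1327 × 9.81 / 1000 = 13.01787 kN/m³.
The centroid is at the centre, 0.348 m below the top of the plate, so the centroid depth is h_c = 1.15 + 0.348 = 1.498 m.
A = π(0.348)² = 0.380459 m².
Resultant F = γ·h_c·A = 13.01787 × 1.498 × 0.380459 = 7.41924 kN.
I_c = πr⁴/4 = π × 0.348⁴/4 = 0.0115188 m⁴.
Centre of pressure: y_p = y_c + I_c/(y_c·A) = 1.498 + 0.0115188/(1.498 × 0.380459) = 1.498 + 0.020211 = 1.51821 m along the plane.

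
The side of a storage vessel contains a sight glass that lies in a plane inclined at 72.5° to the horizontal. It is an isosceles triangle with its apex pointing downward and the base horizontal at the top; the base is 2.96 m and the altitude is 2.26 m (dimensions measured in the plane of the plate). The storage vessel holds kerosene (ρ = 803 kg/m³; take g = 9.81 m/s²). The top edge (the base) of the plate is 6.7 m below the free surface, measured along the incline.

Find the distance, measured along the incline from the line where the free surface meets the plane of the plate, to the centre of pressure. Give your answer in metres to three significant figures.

y_p = 7.49 m

γ = ρg = 803 × 9.81 / 1000 = 7.87743 kN/m³.
Let θ = 72.5° be the plate's angle to the horizontal; measure y along the incline from where the plane meets the free surface. Vertical depth h = y·sinθ with sinθ = 0.953717.
With the apex down, the centroid sits h/3 = 2.26/3 = 0.753333 m below the base (the top edge), so y_c = 6.7 + 0.753333 = 7.45333 m and h_c = 7.45333 × 0.953717 = 7.10837 m.
A = ½ × 2.96 × 2.26 = 3.3448 m².
Resultant F = γ·h_c·A = 7.87743 × 7.10837 × 3.3448 = 187.294 kN.
I_c = b·h³/36 = 2.96 × 2.26³/36 = 0.949106 m⁴.
Centre of pressure: y_p = y_c + I_c/(y_c·A) = 7.45333 + 0.949106/(7.45333 × 3.3448) = 7.45333 + 0.038071 = 7.4914 m along the plane.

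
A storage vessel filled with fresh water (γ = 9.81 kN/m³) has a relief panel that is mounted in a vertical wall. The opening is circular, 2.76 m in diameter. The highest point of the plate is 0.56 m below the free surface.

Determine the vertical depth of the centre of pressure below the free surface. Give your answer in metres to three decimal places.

γ = 9.81 kN/m³.
The centroid is at the centre, 1.38 m below the top of the plate, so the centroid depth is h_c = 0.56 + 1.38 = 1.94 m.
A = π(1.38)² = 5.98285 m².
Resultant F = γ·h_c·A = 9.81 × 1.94 × 5.98285 = 113.862 kN.
I_c = πr⁴/4 = π × 1.38⁴/4 = 2.84843 m⁴.
Centre of pressure: y_p = y_c + I_c/(y_c·A) = 1.94 + 2.84843/(1.94 × 5.98285) = 1.94 + 0.245412 = 2.18541 m along the plane.

h_p = 2.185 m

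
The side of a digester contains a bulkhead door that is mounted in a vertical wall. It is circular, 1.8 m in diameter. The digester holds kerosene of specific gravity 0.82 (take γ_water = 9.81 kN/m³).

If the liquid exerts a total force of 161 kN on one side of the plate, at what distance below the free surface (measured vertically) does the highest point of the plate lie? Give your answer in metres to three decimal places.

γ = 0.82 × 9.81 = 8.0442 kN/m³.
A = π(0.9)² = 2.54469 m².
From F = γ·h_c·A, the centroid depth is h_c = 161/(8.0442 × 2.54469) = 7.86517 m.
The centroid is at the centre, 0.9 m below the top of the plate, so the highest point sits at h_top = 7.86517 − 0.9 = 6.96517 m below the surface.

d_top ≈ 6.965 m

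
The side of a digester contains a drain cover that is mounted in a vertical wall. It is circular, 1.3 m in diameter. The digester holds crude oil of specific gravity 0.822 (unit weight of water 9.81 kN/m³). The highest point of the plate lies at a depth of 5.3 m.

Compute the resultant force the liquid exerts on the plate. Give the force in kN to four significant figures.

F ≈ 63.68 kN

γ = 0.822 × 9.81 = 8.06382 kN/m³.
The centroid is at the centre, 0.65 m below the top of the plate, so the centroid depth is h_c = 5.3 + 0.65 = 5.95 m.
A = π(0.65)² = 1.32732 m².
Resultant F = γ·h_c·A = 8.06382 × 5.95 × 1.32732 = 63.6845 kN.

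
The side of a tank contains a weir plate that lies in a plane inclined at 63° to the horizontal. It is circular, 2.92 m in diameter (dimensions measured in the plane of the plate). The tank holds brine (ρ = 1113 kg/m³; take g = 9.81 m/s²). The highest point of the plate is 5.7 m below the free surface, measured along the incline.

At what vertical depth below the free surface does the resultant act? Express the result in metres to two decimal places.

γ = ρg = 1113 × 9.81 / 1000 = 10.91853 kN/m³.
Let θ = 63° be the plate's angle to the horizontal; measure y along the incline from where the plane meets the free surface. Vertical depth h = y·sinθ with sinθ = 0.891007.
The centroid is at the centre, 1.46 m below the top of the plate, so y_c = 5.7 + 1.46 = 7.16 m and h_c = 7.16 × 0.891007 = 6.37961 m.
A = π(1.46)² = 6.69662 m².
Resultant F = γ·h_c·A = 10.91853 × 6.37961 × 6.69662 = 466.46 kN.
I_c = πr⁴/4 = π × 1.46⁴/4 = 3.56863 m⁴.
Centre of pressure: y_p = y_c + I_c/(y_c·A) = 7.16 + 3.56863/(7.16 × 6.69662) = 7.16 + 0.0744274 = 7.23443 m along the plane.
Vertically, h_p = y_p·sinθ = 7.23443 × 0.891007 = 6.44593 m.

h_p = 6.45 m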